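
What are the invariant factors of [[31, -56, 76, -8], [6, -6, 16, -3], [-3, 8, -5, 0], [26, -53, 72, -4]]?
The Jordan structure of A has elementary divisors (x - 3)^2, (x - 5)^2. Arranging the block sizes at each eigenvalue in decreasing order and taking row products gives the invariant factors.

Invariant factors (smallest first, each dividing the next): (x - 5)^2(x - 3)^2.

Check: the last factor (x - 5)^2(x - 3)^2 is the minimal polynomial, and the product (x - 5)^2(x - 3)^2 is the characteristic polynomial.

(x - 5)^2(x - 3)^2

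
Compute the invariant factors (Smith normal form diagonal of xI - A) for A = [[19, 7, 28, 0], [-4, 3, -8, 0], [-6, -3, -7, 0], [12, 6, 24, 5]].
x - 5, x - 5, (x - 5)^2

The Jordan structure of A has elementary divisors (x - 5)^2, (x - 5), (x - 5). Arranging the block sizes at each eigenvalue in decreasing order and taking row products gives the invariant factors.

Invariant factors (smallest first, each dividing the next): x - 5, x - 5, (x - 5)^2.

Check: the last factor (x - 5)^2 is the minimal polynomial, and the product (x - 5)^4 is the characteristic polynomial.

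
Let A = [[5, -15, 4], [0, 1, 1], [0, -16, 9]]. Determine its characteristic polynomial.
xI - A = [[x - 5, 15, -4], [0, x - 1, -1], [0, 16, x - 9]].

Expanding det(xI - A) along the first row:
det(xI - A) = + (x - 5)·det([[x - 1, -1], [16, x - 9]]) - (15)·det([[0, -1], [0, x - 9]]) + (-4)·det([[0, x - 1], [0, 16]]).

Evaluating gives χ_A(x) = x^3 - 15x^2 + 75x - 125 = (x - 5)^3.

χ_A(x) = (x - 5)^3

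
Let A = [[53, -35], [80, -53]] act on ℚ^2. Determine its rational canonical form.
R = [[0, 9], [1, 0]]

The invariant factors of A (the non-unit diagonal entries of the Smith normal form of xI - A over ℚ[x]) are (x - 3)(x + 3), each dividing the next. The characteristic polynomial is their product, (x - 3)(x + 3).

The rational canonical form is the block-diagonal matrix of companion matrices C(f_i):
R = [[0, 9], [1, 0]].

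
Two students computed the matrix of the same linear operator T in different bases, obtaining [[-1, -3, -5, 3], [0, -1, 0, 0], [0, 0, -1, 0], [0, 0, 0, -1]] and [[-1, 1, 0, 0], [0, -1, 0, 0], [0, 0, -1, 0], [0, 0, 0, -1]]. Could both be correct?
Two matrices over a field are similar if and only if they have the same invariant factors.

Both A and B have characteristic polynomial (x + 1)^4 and minimal polynomial (x + 1)^2. Computing further, both have invariant factors x + 1, x + 1, (x + 1)^2. Hence A and B are similar.

Yes.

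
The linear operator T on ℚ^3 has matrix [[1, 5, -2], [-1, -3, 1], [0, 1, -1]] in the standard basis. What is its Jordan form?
The characteristic polynomial is det(xI - A) = (x + 1)^3, so the eigenvalues are -1 (algebraic multiplicity 3).

For λ = -1: rank(A + I) = 2, rank((A + I)^2) = 1, rank((A + I)^3) = 0. The eigenspace has dimension 3 - 2 = 1, so there is 1 Jordan block; the rank sequence gives block sizes [3].

Assembling the blocks gives the Jordan form J above.

J = [[-1, 1, 0], [0, -1, 1], [0, 0, -1]]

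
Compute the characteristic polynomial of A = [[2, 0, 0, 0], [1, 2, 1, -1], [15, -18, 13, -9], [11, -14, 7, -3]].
xI - A = [[x - 2, 0, 0, 0], [-1, x - 2, -1, 1], [-15, 18, x - 13, 9], [-11, 14, -7, x + 3]].

Expanding det(xI - A) along the first row:
det(xI - A) = + (x - 2)·det([[x - 2, -1, 1], [18, x - 13, 9], [14, -7, x + 3]]) - (0)·det([[-1, -1, 1], [-15, x - 13, 9], [-11, -7, x + 3]]) + (0)·det([[-1, x - 2, 1], [-15, 18, 9], [-11, 14, x + 3]]) - (0)·det([[-1, x - 2, -1], [-15, 18, x - 13], [-11, 14, -7]]).

Evaluating gives χ_A(x) = x^4 - 14x^3 + 72x^2 - 160x + 128 = (x - 4)^3(x - 2).

χ_A(x) = (x - 4)^3(x - 2)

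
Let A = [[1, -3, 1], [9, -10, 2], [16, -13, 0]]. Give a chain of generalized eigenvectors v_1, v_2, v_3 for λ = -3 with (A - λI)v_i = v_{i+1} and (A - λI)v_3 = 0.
We seek v_1 ∈ ker((A + 3I)^3) \ ker((A + 3I)^2), then set v_{i+1} = (A + 3I) v_i.

One such chain is v_1 = [[0, 0, 1]]^T, v_2 = [[1, 2, 3]]^T, v_3 = [[1, 1, -1]]^T. Check: (A + 3I) v_3 = [[0, 0, 0]]^T = 0.

v_1 = [[0, 0, 1]]^T, v_2 = [[1, 2, 3]]^T, v_3 = [[1, 1, -1]]^T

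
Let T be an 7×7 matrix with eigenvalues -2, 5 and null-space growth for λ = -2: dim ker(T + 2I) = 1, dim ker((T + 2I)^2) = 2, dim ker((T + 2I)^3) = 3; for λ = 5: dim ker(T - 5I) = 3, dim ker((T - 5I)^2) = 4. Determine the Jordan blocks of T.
Jordan blocks: (-2, 3), (5, 2), (5, 1), (5, 1)

λ = -2: successive nullity increments [1, 1, 1] count blocks of size ≥ k; block sizes are [3].
λ = 5: successive nullity increments [3, 1] count blocks of size ≥ k; block sizes are [2, 1, 1].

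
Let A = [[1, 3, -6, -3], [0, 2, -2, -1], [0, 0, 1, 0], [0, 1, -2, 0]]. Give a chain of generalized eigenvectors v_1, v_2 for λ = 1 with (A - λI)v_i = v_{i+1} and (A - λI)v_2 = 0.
We seek v_1 ∈ ker((A - I)^2) \ ker(A - I), then set v_{i+1} = (A - I) v_i.

One such chain is v_1 = [[0, 1, 0, 0]]^T, v_2 = [[3, 1, 0, 1]]^T. Check: (A - I) v_2 = [[0, 0, 0, 0]]^T = 0.

v_1 = [[0, 1, 0, 0]]^T, v_2 = [[3, 1, 0, 1]]^T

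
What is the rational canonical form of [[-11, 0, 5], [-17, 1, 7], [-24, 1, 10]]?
R = [[0, 0, 2], [1, 0, -2], [0, 1, 0]]

The invariant factors of A (the non-unit diagonal entries of the Smith normal form of xI - A over ℚ[x]) are x^3 + 2x - 2, each dividing the next. The characteristic polynomial is their product, x^3 + 2x - 2.

The rational canonical form is the block-diagonal matrix of companion matrices C(f_i):
R = [[0, 0, 2], [1, 0, -2], [0, 1, 0]].

Note the characteristic polynomial does not split into linear factors over ℚ, so A has no Jordan form over ℚ; the rational canonical form exists over any field.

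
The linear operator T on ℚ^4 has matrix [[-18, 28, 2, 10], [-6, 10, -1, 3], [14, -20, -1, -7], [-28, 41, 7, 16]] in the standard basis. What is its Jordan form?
The characteristic polynomial is det(xI - A) = x^2(x - 5)(x - 2), so the eigenvalues are 0 (algebraic multiplicity 2), 2 (algebraic multiplicity 1), 5 (algebraic multiplicity 1).

For λ = 0: rank(A) = 3, rank(A^2) = 2. The eigenspace has dimension 4 - 3 = 1, so there is 1 Jordan block; the rank sequence gives block sizes [2].

For λ = 2: algebraic multiplicity 1 gives one 1×1 block.

For λ = 5: algebraic multiplicity 1 gives one 1×1 block.

Assembling the blocks gives the Jordan form J above.

J = [[0, 1, 0, 0], [0, 0, 0, 0], [0, 0, 2, 0], [0, 0, 0, 5]]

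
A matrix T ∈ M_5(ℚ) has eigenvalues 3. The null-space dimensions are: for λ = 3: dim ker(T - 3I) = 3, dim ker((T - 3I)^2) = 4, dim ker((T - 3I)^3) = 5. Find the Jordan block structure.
λ = 3: successive nullity increments [3, 1, 1] count blocks of size ≥ k; block sizes are [3, 1, 1].

Jordan blocks: (3, 3), (3, 1), (3, 1)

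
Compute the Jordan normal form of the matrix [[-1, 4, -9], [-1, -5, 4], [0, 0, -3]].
J = [[-3, 1, 0], [0, -3, 1], [0, 0, -3]]

The characteristic polynomial is det(xI - A) = (x + 3)^3, so the eigenvalues are -3 (algebraic multiplicity 3).

For λ = -3: rank(A + 3I) = 2, rank((A + 3I)^2) = 1, rank((A + 3I)^3) = 0. The eigenspace has dimension 3 - 2 = 1, so there is 1 Jordan block; the rank sequence gives block sizes [3].

Assembling the blocks gives the Jordan form J above.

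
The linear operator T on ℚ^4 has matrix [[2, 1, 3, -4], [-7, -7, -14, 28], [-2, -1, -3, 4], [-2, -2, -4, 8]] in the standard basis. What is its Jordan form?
The characteristic polynomial is det(xI - A) = x^4, so the eigenvalues are 0 (algebraic multiplicity 4).

For λ = 0: rank(A) = 2, rank(A^2) = 1, rank(A^3) = 0. The eigenspace has dimension 4 - 2 = 2, so there are 2 Jordan blocks; the rank sequence gives block sizes [3, 1].

Assembling the blocks gives the Jordan form J above.

J = [[0, 1, 0, 0], [0, 0, 1, 0], [0, 0, 0, 0], [0, 0, 0, 0]]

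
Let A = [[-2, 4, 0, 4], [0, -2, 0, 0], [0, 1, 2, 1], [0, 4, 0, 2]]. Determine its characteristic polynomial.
xI - A = [[x + 2, -4, 0, -4], [0, x + 2, 0, 0], [0, -1, x - 2, -1], [0, -4, 0, x - 2]].

Expanding det(xI - A) along the first row:
det(xI - A) = + (x + 2)·det([[x + 2, 0, 0], [-1, x - 2, -1], [-4, 0, x - 2]]) - (-4)·det([[0, 0, 0], [0, x - 2, -1], [0, 0, x - 2]]) + (0)·det([[0, x + 2, 0], [0, -1, -1], [0, -4, x - 2]]) - (-4)·det([[0, x + 2, 0], [0, -1, x - 2], [0, -4, 0]]).

Evaluating gives χ_A(x) = x^4 - 8x^2 + 16 = (x - 2)^2(x + 2)^2.

χ_A(x) = (x - 2)^2(x + 2)^2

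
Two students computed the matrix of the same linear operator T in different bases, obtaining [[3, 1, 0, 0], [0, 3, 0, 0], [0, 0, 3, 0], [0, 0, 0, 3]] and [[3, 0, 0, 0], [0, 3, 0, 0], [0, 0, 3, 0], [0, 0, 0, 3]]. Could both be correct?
No.

Both have characteristic polynomial (x - 3)^4, but the minimal polynomial of A is (x - 3)^2 while the minimal polynomial of B is x - 3. The minimal polynomial is a similarity invariant, so A and B are not similar.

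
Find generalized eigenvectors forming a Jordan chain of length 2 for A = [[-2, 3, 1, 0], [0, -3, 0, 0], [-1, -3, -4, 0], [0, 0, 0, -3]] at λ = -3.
We seek v_1 ∈ ker((A + 3I)^2) \ ker(A + 3I), then set v_{i+1} = (A + 3I) v_i.

One such chain is v_1 = [[2, 0, -1, -1]]^T, v_2 = [[1, 0, -1, 0]]^T. Check: (A + 3I) v_2 = [[0, 0, 0, 0]]^T = 0.

v_1 = [[2, 0, -1, -1]]^T, v_2 = [[1, 0, -1, 0]]^T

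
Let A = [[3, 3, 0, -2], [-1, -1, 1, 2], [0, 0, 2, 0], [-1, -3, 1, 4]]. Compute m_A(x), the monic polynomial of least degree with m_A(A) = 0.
The characteristic polynomial factors as (x - 2)^4. The minimal polynomial is ∏(x - λ)^{k_λ} where k_λ is the size of the largest Jordan block at λ.

For λ = 2: rank(A - 2I) = 2, and the largest Jordan block has size 3 (the smallest k with rank((A - 2I)^k) = rank((A - 2I)^(k+1))).

So m_A(x) = (x - 2)^3.

m_A(x) = (x - 2)^3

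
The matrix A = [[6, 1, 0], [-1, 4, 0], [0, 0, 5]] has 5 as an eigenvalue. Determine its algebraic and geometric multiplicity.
algebraic multiplicity 3, geometric multiplicity 2

The characteristic polynomial is (x - 5)^3, so the factor x - 5 appears with exponent 3: the algebraic multiplicity is 3.

rank(A - 5I) = 1, so the eigenspace has dimension 3 - 1 = 2: the geometric multiplicity is 2.

Since 2 < 3, A is not diagonalizable.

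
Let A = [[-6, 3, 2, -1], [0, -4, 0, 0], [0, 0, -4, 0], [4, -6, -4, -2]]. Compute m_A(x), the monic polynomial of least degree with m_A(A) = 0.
m_A(x) = (x + 4)^2

The characteristic polynomial factors as (x + 4)^4. The minimal polynomial is ∏(x - λ)^{k_λ} where k_λ is the size of the largest Jordan block at λ.

For λ = -4: rank(A + 4I) = 1, and the largest Jordan block has size 2 (the smallest k with rank((A + 4I)^k) = rank((A + 4I)^(k+1))).

So m_A(x) = (x + 4)^2.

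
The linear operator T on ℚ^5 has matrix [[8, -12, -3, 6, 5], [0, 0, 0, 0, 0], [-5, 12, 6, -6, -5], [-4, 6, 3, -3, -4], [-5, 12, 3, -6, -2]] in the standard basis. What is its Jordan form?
J = [[0, 0, 0, 0, 0], [0, 0, 0, 0, 0], [0, 0, 3, 1, 0], [0, 0, 0, 3, 0], [0, 0, 0, 0, 3]]

The characteristic polynomial is det(xI - A) = x^2(x - 3)^3, so the eigenvalues are 0 (algebraic multiplicity 2), 3 (algebraic multiplicity 3).

For λ = 0: rank(A) = 3. The eigenspace has dimension 5 - 3 = 2, so there are 2 Jordan blocks; the rank sequence gives block sizes [1, 1].

For λ = 3: rank(A - 3I) = 3, rank((A - 3I)^2) = 2. The eigenspace has dimension 5 - 3 = 2, so there are 2 Jordan blocks; the rank sequence gives block sizes [2, 1].

Assembling the blocks gives the Jordan form J above.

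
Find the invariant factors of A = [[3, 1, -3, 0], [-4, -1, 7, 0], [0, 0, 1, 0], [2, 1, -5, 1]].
The Jordan structure of A has elementary divisors (x - 1)^3, (x - 1). Arranging the block sizes at each eigenvalue in decreasing order and taking row products gives the invariant factors.

Invariant factors (smallest first, each dividing the next): x - 1, (x - 1)^3.

Check: the last factor (x - 1)^3 is the minimal polynomial, and the product (x - 1)^4 is the characteristic polynomial.

x - 1, (x - 1)^3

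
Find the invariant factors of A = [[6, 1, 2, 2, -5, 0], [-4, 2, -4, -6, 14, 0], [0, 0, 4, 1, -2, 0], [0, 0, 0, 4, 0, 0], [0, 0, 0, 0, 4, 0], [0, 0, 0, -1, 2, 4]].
x - 4, x - 4, (x - 4)^2, (x - 4)^2

The Jordan structure of A has elementary divisors (x - 4)^2, (x - 4)^2, (x - 4), (x - 4). Arranging the block sizes at each eigenvalue in decreasing order and taking row products gives the invariant factors.

Invariant factors (smallest first, each dividing the next): x - 4, x - 4, (x - 4)^2, (x - 4)^2.

Check: the last factor (x - 4)^2 is the minimal polynomial, and the product (x - 4)^6 is the characteristic polynomial.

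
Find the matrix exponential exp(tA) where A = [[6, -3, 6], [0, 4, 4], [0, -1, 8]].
e^{tA} = [[e^{6*t}, -3*t*e^{6*t}, 6*t*e^{6*t}], [0, (1 - 2*t)*e^{6*t}, 4*t*e^{6*t}], [0, -t*e^{6*t}, (2*t + 1)*e^{6*t}]]

A has Jordan form J = [[6, 1, 0], [0, 6, 0], [0, 0, 6]] with A = PJP^{-1}, so e^{tA} = P e^{tJ} P^{-1}.

For a Jordan block J_k(λ), e^{tJ_k(λ)} = e^{λt} · (I + tN + t^2 N^2/2! + ... + t^{k-1} N^{k-1}/(k-1)!) where N is the nilpotent superdiagonal part.

Assembling the blocks and conjugating back gives the entries of e^{tA} as shown above.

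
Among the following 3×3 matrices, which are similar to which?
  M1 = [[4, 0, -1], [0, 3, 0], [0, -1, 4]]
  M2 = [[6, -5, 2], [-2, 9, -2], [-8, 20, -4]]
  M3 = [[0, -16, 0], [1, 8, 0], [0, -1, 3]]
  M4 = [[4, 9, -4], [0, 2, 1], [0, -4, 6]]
3 classes: {M1, M3}, {M2}, {M4}

Characteristic polynomials: χ_{M1} = (x - 4)^2(x - 3), χ_{M2} = (x - 4)^2(x - 3), χ_{M3} = (x - 4)^2(x - 3), χ_{M4} = (x - 4)^3.

{M1, M3}: invariant factors (x - 4)^2(x - 3).

{M2}: invariant factors x - 4, (x - 4)(x - 3).

{M4}: invariant factors (x - 4)^3.

Matrices are similar if and only if their invariant-factor lists agree; the partition into similarity classes is {M1, M3}, {M2}, {M4}.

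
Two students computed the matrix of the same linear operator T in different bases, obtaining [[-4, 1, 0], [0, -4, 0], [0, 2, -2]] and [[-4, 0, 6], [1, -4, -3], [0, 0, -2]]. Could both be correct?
Two matrices over a field are similar if and only if they have the same invariant factors.

Both A and B have characteristic polynomial (x + 2)(x + 4)^2 and minimal polynomial (x + 2)(x + 4)^2. Computing further, both have invariant factors (x + 2)(x + 4)^2. Hence A and B are similar.

Yes.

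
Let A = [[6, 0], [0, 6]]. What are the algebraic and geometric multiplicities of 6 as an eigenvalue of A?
The characteristic polynomial is (x - 6)^2, so the factor x - 6 appears with exponent 2: the algebraic multiplicity is 2.

rank(A - 6I) = 0, so the eigenspace has dimension 2 - 0 = 2: the geometric multiplicity is 2.

algebraic multiplicity 2, geometric multiplicity 2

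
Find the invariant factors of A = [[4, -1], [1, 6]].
The Jordan structure of A has elementary divisors (x - 5)^2. Arranging the block sizes at each eigenvalue in decreasing order and taking row products gives the invariant factors.

Invariant factors (smallest first, each dividing the next): (x - 5)^2.

Check: the last factor (x - 5)^2 is the minimal polynomial, and the product (x - 5)^2 is the characteristic polynomial.

(x - 5)^2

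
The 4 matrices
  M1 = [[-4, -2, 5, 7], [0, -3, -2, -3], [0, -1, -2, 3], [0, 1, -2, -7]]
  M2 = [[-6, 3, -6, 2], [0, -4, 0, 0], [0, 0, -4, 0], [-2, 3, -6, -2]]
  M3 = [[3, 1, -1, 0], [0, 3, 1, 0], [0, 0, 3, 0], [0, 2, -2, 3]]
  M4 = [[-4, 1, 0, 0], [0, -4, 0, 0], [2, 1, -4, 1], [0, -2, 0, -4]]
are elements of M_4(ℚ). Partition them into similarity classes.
Characteristic polynomials: χ_{M1} = (x + 4)^4, χ_{M2} = (x + 4)^4, χ_{M3} = (x - 3)^4, χ_{M4} = (x + 4)^4.

{M1, M4}: invariant factors (x + 4)^2, (x + 4)^2.

{M2}: invariant factors x + 4, x + 4, (x + 4)^2.

{M3}: invariant factors x - 3, (x - 3)^3.

Matrices are similar if and only if their invariant-factor lists agree; the partition into similarity classes is {M1, M4}, {M2}, {M3}.

3 classes: {M1, M4}, {M2}, {M3}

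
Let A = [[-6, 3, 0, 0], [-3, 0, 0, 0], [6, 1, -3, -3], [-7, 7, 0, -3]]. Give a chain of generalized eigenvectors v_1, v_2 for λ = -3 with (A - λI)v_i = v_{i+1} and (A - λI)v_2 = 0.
v_1 = [[2, 3, 0, 5]]^T, v_2 = [[3, 3, 0, 7]]^T

We seek v_1 ∈ ker((A + 3I)^2) \ ker(A + 3I), then set v_{i+1} = (A + 3I) v_i.

One such chain is v_1 = [[2, 3, 0, 5]]^T, v_2 = [[3, 3, 0, 7]]^T. Check: (A + 3I) v_2 = [[0, 0, 0, 0]]^T = 0.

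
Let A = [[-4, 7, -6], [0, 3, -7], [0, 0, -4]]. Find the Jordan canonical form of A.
The characteristic polynomial is det(xI - A) = (x - 3)(x + 4)^2, so the eigenvalues are -4 (algebraic multiplicity 2), 3 (algebraic multiplicity 1).

For λ = -4: rank(A + 4I) = 2, rank((A + 4I)^2) = 1. The eigenspace has dimension 3 - 2 = 1, so there is 1 Jordan block; the rank sequence gives block sizes [2].

For λ = 3: algebraic multiplicity 1 gives one 1×1 block.

Assembling the blocks gives the Jordan form J above.

J = [[-4, 1, 0], [0, -4, 0], [0, 0, 3]]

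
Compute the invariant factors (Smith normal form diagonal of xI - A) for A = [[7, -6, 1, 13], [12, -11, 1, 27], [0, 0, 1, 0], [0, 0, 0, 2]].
The Jordan structure of A has elementary divisors (x + 5), (x - 1)^2, (x - 2). Arranging the block sizes at each eigenvalue in decreasing order and taking row products gives the invariant factors.

Invariant factors (smallest first, each dividing the next): (x - 2)(x - 1)^2(x + 5).

Check: the last factor (x - 2)(x - 1)^2(x + 5) is the minimal polynomial, and the product (x - 2)(x - 1)^2(x + 5) is the characteristic polynomial.

(x - 2)(x - 1)^2(x + 5)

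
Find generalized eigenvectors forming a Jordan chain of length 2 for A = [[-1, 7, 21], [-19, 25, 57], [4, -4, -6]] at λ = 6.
We seek v_1 ∈ ker((A - 6I)^2) \ ker(A - 6I), then set v_{i+1} = (A - 6I) v_i.

One such chain is v_1 = [[1, 0, 0]]^T, v_2 = [[-7, -19, 4]]^T. Check: (A - 6I) v_2 = [[0, 0, 0]]^T = 0.

v_1 = [[1, 0, 0]]^T, v_2 = [[-7, -19, 4]]^T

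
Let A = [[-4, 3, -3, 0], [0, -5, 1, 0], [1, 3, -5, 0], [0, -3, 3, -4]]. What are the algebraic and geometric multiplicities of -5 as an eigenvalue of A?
algebraic multiplicity 2, geometric multiplicity 1

The characteristic polynomial is (x + 4)^2(x + 5)^2, so the factor x + 5 appears with exponent 2: the algebraic multiplicity is 2.

rank(A + 5I) = 3, so the eigenspace has dimension 4 - 3 = 1: the geometric multiplicity is 1.

Since 1 < 2, A is not diagonalizable.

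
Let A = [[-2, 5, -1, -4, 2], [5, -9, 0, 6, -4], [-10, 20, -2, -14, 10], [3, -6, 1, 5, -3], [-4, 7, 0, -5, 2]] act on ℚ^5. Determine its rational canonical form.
The invariant factors of A (the non-unit diagonal entries of the Smith normal form of xI - A over ℚ[x]) are x^2 + x - 1, (x + 4)(x^2 + x - 1), each dividing the next. The characteristic polynomial is their product, (x + 4)(x^2 + x - 1)^2.

The rational canonical form is the block-diagonal matrix of companion matrices C(f_i):
R = [[0, 1, 0, 0, 0], [1, -1, 0, 0, 0], [0, 0, 0, 0, 4], [0, 0, 1, 0, -3], [0, 0, 0, 1, -5]].

Note the characteristic polynomial does not split into linear factors over ℚ, so A has no Jordan form over ℚ; the rational canonical form exists over any field.

R = [[0, 1, 0, 0, 0], [1, -1, 0, 0, 0], [0, 0, 0, 0, 4], [0, 0, 1, 0, -3], [0, 0, 0, 1, -5]]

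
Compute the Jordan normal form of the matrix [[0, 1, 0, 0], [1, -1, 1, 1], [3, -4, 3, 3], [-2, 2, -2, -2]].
J = [[0, 1, 0, 0], [0, 0, 1, 0], [0, 0, 0, 0], [0, 0, 0, 0]]

The characteristic polynomial is det(xI - A) = x^4, so the eigenvalues are 0 (algebraic multiplicity 4).

For λ = 0: rank(A) = 2, rank(A^2) = 1, rank(A^3) = 0. The eigenspace has dimension 4 - 2 = 2, so there are 2 Jordan blocks; the rank sequence gives block sizes [3, 1].

Assembling the blocks gives the Jordan form J above.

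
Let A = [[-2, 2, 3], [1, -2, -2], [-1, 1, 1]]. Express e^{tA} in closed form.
e^{tA} = [[(1 - t)*e^{-t}, t*(4 - t)*e^{-t}/2, t*(6 - t)*e^{-t}/2], [t*e^{-t}, (t^2/2 - t + 1)*e^{-t}, t*(t - 4)*e^{-t}/2], [-t*e^{-t}, t*(2 - t)*e^{-t}/2, (-t^2 + 4*t + 2)*e^{-t}/2]]

A has Jordan form J = [[-1, 1, 0], [0, -1, 1], [0, 0, -1]] with A = PJP^{-1}, so e^{tA} = P e^{tJ} P^{-1}.

For a Jordan block J_k(λ), e^{tJ_k(λ)} = e^{λt} · (I + tN + t^2 N^2/2! + ... + t^{k-1} N^{k-1}/(k-1)!) where N is the nilpotent superdiagonal part.

Assembling the blocks and conjugating back gives the entries of e^{tA} as shown above.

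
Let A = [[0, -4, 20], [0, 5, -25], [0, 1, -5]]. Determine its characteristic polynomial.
xI - A = [[x, 4, -20], [0, x - 5, 25], [0, -1, x + 5]].

Expanding det(xI - A) along the first row:
det(xI - A) = + (x)·det([[x - 5, 25], [-1, x + 5]]) - (4)·det([[0, 25], [0, x + 5]]) + (-20)·det([[0, x - 5], [0, -1]]).

Evaluating gives χ_A(x) = x^3.

χ_A(x) = x^3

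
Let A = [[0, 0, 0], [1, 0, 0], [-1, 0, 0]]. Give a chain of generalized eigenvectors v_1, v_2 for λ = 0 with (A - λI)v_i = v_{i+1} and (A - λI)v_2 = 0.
We seek v_1 ∈ ker(A^2) \ ker(A), then set v_{i+1} = A v_i.

One such chain is v_1 = [[1, 1, -2]]^T, v_2 = [[0, 1, -1]]^T. Check: A v_2 = [[0, 0, 0]]^T = 0.

v_1 = [[1, 1, -2]]^T, v_2 = [[0, 1, -1]]^T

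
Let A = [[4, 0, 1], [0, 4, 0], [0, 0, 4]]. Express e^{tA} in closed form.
e^{tA} = [[e^{4*t}, 0, t*e^{4*t}], [0, e^{4*t}, 0], [0, 0, e^{4*t}]]

A has Jordan form J = [[4, 1, 0], [0, 4, 0], [0, 0, 4]] with A = PJP^{-1}, so e^{tA} = P e^{tJ} P^{-1}.

For a Jordan block J_k(λ), e^{tJ_k(λ)} = e^{λt} · (I + tN + t^2 N^2/2! + ... + t^{k-1} N^{k-1}/(k-1)!) where N is the nilpotent superdiagonal part.

Assembling the blocks and conjugating back gives the entries of e^{tA} as shown above.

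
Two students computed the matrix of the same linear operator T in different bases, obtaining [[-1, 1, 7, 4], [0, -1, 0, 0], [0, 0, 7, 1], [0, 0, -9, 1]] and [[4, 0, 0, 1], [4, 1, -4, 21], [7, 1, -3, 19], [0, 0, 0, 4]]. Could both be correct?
Yes.

Two matrices over a field are similar if and only if they have the same invariant factors.

Both A and B have characteristic polynomial (x - 4)^2(x + 1)^2 and minimal polynomial (x - 4)^2(x + 1)^2. Computing further, both have invariant factors (x - 4)^2(x + 1)^2. Hence A and B are similar.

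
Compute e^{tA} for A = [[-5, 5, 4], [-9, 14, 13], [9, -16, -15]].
e^{tA} = [[(1 - 3*t)*e^{-2*t}, t*(t + 10)*e^{-2*t}/2, t*(t + 8)*e^{-2*t}/2], [-9*t*e^{-2*t}, (3*t^2 + 32*t + 2)*e^{-2*t}/2, t*(3*t + 26)*e^{-2*t}/2], [9*t*e^{-2*t}, t*(-3*t - 32)*e^{-2*t}/2, (-3*t^2 - 26*t + 2)*e^{-2*t}/2]]

A has Jordan form J = [[-2, 1, 0], [0, -2, 1], [0, 0, -2]] with A = PJP^{-1}, so e^{tA} = P e^{tJ} P^{-1}.

For a Jordan block J_k(λ), e^{tJ_k(λ)} = e^{λt} · (I + tN + t^2 N^2/2! + ... + t^{k-1} N^{k-1}/(k-1)!) where N is the nilpotent superdiagonal part.

Assembling the blocks and conjugating back gives the entries of e^{tA} as shown above.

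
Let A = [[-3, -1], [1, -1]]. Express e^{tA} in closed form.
e^{tA} = [[(1 - t)*e^{-2*t}, -t*e^{-2*t}], [t*e^{-2*t}, (t + 1)*e^{-2*t}]]

A has Jordan form J = [[-2, 1], [0, -2]] with A = PJP^{-1}, so e^{tA} = P e^{tJ} P^{-1}.

For a Jordan block J_k(λ), e^{tJ_k(λ)} = e^{λt} · (I + tN + t^2 N^2/2! + ... + t^{k-1} N^{k-1}/(k-1)!) where N is the nilpotent superdiagonal part.

Assembling the blocks and conjugating back gives the entries of e^{tA} as shown above.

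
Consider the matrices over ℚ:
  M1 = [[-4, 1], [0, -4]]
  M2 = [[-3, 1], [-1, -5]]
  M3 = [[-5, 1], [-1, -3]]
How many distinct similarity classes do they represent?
Characteristic polynomials: χ_{M1} = (x + 4)^2, χ_{M2} = (x + 4)^2, χ_{M3} = (x + 4)^2.

{M1, M2, M3}: invariant factors (x + 4)^2.

Matrices are similar if and only if their invariant-factor lists agree; the partition into similarity classes is {M1, M2, M3}.

1 class: {M1, M2, M3}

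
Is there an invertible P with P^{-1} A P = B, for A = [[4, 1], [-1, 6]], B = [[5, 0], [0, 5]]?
Both have characteristic polynomial (x - 5)^2, but the minimal polynomial of A is (x - 5)^2 while the minimal polynomial of B is x - 5. The minimal polynomial is a similarity invariant, so A and B are not similar.

No.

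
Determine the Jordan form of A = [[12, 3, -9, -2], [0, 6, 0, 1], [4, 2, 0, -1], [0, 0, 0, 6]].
J = [[6, 1, 0, 0], [0, 6, 0, 0], [0, 0, 6, 1], [0, 0, 0, 6]]

The characteristic polynomial is det(xI - A) = (x - 6)^4, so the eigenvalues are 6 (algebraic multiplicity 4).

For λ = 6: rank(A - 6I) = 2, rank((A - 6I)^2) = 0. The eigenspace has dimension 4 - 2 = 2, so there are 2 Jordan blocks; the rank sequence gives block sizes [2, 2].

Assembling the blocks gives the Jordan form J above.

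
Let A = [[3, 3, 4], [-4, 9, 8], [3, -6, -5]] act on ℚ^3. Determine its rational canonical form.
The invariant factors of A (the non-unit diagonal entries of the Smith normal form of xI - A over ℚ[x]) are (x - 3)^2(x - 1), each dividing the next. The characteristic polynomial is their product, (x - 3)^2(x - 1).

The rational canonical form is the block-diagonal matrix of companion matrices C(f_i):
R = [[0, 0, 9], [1, 0, -15], [0, 1, 7]].

R = [[0, 0, 9], [1, 0, -15], [0, 1, 7]]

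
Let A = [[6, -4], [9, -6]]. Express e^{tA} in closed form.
e^{tA} = [[6*t + 1, -4*t], [9*t, 1 - 6*t]]

A has Jordan form J = [[0, 1], [0, 0]] with A = PJP^{-1}, so e^{tA} = P e^{tJ} P^{-1}.

For a Jordan block J_k(λ), e^{tJ_k(λ)} = e^{λt} · (I + tN + t^2 N^2/2! + ... + t^{k-1} N^{k-1}/(k-1)!) where N is the nilpotent superdiagonal part.

Assembling the blocks and conjugating back gives the entries of e^{tA} as shown above.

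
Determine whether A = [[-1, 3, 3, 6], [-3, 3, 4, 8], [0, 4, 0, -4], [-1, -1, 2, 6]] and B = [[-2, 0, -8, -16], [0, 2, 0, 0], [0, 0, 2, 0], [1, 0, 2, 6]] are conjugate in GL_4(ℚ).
No.

Both have characteristic polynomial (x - 2)^4, but the minimal polynomial of A is (x - 2)^3 while the minimal polynomial of B is (x - 2)^2. The minimal polynomial is a similarity invariant, so A and B are not similar.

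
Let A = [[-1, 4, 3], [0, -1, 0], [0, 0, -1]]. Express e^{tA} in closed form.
A has Jordan form J = [[-1, 1, 0], [0, -1, 0], [0, 0, -1]] with A = PJP^{-1}, so e^{tA} = P e^{tJ} P^{-1}.

For a Jordan block J_k(λ), e^{tJ_k(λ)} = e^{λt} · (I + tN + t^2 N^2/2! + ... + t^{k-1} N^{k-1}/(k-1)!) where N is the nilpotent superdiagonal part.

Assembling the blocks and conjugating back gives the entries of e^{tA} as shown above.

e^{tA} = [[e^{-t}, 4*t*e^{-t}, 3*t*e^{-t}], [0, e^{-t}, 0], [0, 0, e^{-t}]]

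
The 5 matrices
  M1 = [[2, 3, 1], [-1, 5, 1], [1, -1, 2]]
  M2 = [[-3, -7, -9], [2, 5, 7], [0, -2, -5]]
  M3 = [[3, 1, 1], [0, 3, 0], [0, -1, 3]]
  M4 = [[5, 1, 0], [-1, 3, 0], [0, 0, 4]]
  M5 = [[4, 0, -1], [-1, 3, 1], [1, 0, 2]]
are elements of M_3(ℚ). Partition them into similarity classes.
Characteristic polynomials: χ_{M1} = (x - 3)^3, χ_{M2} = (x + 1)^3, χ_{M3} = (x - 3)^3, χ_{M4} = (x - 4)^3, χ_{M5} = (x - 3)^3.

{M1, M3}: invariant factors (x - 3)^3.

{M2}: invariant factors (x + 1)^3.

{M4}: invariant factors x - 4, (x - 4)^2.

{M5}: invariant factors x - 3, (x - 3)^2.

Matrices are similar if and only if their invariant-factor lists agree; the partition into similarity classes is {M1, M3}, {M2}, {M4}, {M5}.

4 classes: {M1, M3}, {M2}, {M4}, {M5}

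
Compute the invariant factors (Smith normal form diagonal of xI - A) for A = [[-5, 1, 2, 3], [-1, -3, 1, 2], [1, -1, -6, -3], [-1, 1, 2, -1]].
The Jordan structure of A has elementary divisors (x + 4)^2, (x + 4), (x + 3). Arranging the block sizes at each eigenvalue in decreasing order and taking row products gives the invariant factors.

Invariant factors (smallest first, each dividing the next): x + 4, (x + 3)(x + 4)^2.

Check: the last factor (x + 3)(x + 4)^2 is the minimal polynomial, and the product (x + 3)(x + 4)^3 is the characteristic polynomial.

x + 4, (x + 3)(x + 4)^2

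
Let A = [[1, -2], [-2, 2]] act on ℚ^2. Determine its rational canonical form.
The invariant factors of A (the non-unit diagonal entries of the Smith normal form of xI - A over ℚ[x]) are x^2 - 3x - 2, each dividing the next. The characteristic polynomial is their product, x^2 - 3x - 2.

The rational canonical form is the block-diagonal matrix of companion matrices C(f_i):
R = [[0, 2], [1, 3]].

Note the characteristic polynomial does not split into linear factors over ℚ, so A has no Jordan form over ℚ; the rational canonical form exists over any field.

R = [[0, 2], [1, 3]]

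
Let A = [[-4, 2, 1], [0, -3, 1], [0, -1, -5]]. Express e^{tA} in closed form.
A has Jordan form J = [[-4, 1, 0], [0, -4, 1], [0, 0, -4]] with A = PJP^{-1}, so e^{tA} = P e^{tJ} P^{-1}.

For a Jordan block J_k(λ), e^{tJ_k(λ)} = e^{λt} · (I + tN + t^2 N^2/2! + ... + t^{k-1} N^{k-1}/(k-1)!) where N is the nilpotent superdiagonal part.

Assembling the blocks and conjugating back gives the entries of e^{tA} as shown above.

e^{tA} = [[e^{-4*t}, t*(t + 4)*e^{-4*t}/2, t*(t + 2)*e^{-4*t}/2], [0, (t + 1)*e^{-4*t}, t*e^{-4*t}], [0, -t*e^{-4*t}, (1 - t)*e^{-4*t}]]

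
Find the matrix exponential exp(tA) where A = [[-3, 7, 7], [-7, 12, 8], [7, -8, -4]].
e^{tA} = [[e^{-3*t}, (e^{7*t} - 1)*e^{-3*t}, (e^{7*t} - 1)*e^{-3*t}], [(1 - e^{7*t})*e^{-3*t}, ((t + 2)*e^{7*t} - 1)*e^{-3*t}, ((t + 1)*e^{7*t} - 1)*e^{-3*t}], [(e^{7*t} - 1)*e^{-3*t}, (-(t + 1)*e^{7*t} + 1)*e^{-3*t}, (-t*e^{7*t} + 1)*e^{-3*t}]]

A has Jordan form J = [[-3, 0, 0], [0, 4, 1], [0, 0, 4]] with A = PJP^{-1}, so e^{tA} = P e^{tJ} P^{-1}.

For a Jordan block J_k(λ), e^{tJ_k(λ)} = e^{λt} · (I + tN + t^2 N^2/2! + ... + t^{k-1} N^{k-1}/(k-1)!) where N is the nilpotent superdiagonal part.

Assembling the blocks and conjugating back gives the entries of e^{tA} as shown above.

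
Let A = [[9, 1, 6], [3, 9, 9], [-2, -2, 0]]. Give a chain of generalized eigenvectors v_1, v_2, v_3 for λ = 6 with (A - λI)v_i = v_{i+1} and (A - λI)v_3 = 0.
We seek v_1 ∈ ker((A - 6I)^3) \ ker((A - 6I)^2), then set v_{i+1} = (A - 6I) v_i.

One such chain is v_1 = [[-2, -2, 1]]^T, v_2 = [[-2, -3, 2]]^T, v_3 = [[3, 3, -2]]^T. Check: (A - 6I) v_3 = [[0, 0, 0]]^T = 0.

v_1 = [[-2, -2, 1]]^T, v_2 = [[-2, -3, 2]]^T, v_3 = [[3, 3, -2]]^T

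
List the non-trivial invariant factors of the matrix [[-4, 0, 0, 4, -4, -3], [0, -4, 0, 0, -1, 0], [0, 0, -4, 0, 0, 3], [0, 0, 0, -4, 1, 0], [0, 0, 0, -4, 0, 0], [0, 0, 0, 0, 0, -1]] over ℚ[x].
x + 4, x + 4, (x + 1)(x + 2)^2(x + 4)

The Jordan structure of A has elementary divisors (x + 4), (x + 4), (x + 4), (x + 2)^2, (x + 1). Arranging the block sizes at each eigenvalue in decreasing order and taking row products gives the invariant factors.

Invariant factors (smallest first, each dividing the next): x + 4, x + 4, (x + 1)(x + 2)^2(x + 4).

Check: the last factor (x + 1)(x + 2)^2(x + 4) is the minimal polynomial, and the product (x + 1)(x + 2)^2(x + 4)^3 is the characteristic polynomial.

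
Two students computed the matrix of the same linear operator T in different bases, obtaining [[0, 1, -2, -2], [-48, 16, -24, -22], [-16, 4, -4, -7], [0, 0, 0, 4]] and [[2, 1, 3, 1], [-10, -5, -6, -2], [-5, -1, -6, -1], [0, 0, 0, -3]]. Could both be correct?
trace(A) = 16 but trace(B) = -12. The trace is a similarity invariant, so A and B are not similar.

No.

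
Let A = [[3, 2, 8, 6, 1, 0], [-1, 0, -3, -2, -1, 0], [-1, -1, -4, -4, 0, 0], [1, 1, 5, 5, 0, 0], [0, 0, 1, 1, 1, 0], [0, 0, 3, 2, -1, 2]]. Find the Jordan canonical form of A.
The characteristic polynomial is det(xI - A) = (x - 2)(x - 1)^5, so the eigenvalues are 1 (algebraic multiplicity 5), 2 (algebraic multiplicity 1).

For λ = 1: rank(A - I) = 4, rank((A - I)^2) = 2, rank((A - I)^3) = 1. The eigenspace has dimension 6 - 4 = 2, so there are 2 Jordan blocks; the rank sequence gives block sizes [3, 2].

For λ = 2: algebraic multiplicity 1 gives one 1×1 block.

Assembling the blocks gives the Jordan form J above.

J = [[1, 1, 0, 0, 0, 0], [0, 1, 1, 0, 0, 0], [0, 0, 1, 0, 0, 0], [0, 0, 0, 1, 1, 0], [0, 0, 0, 0, 1, 0], [0, 0, 0, 0, 0, 2]]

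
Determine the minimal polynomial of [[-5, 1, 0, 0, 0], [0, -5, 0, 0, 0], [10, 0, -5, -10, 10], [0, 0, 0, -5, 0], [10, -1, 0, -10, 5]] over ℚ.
m_A(x) = (x - 5)(x + 5)^2

The characteristic polynomial factors as (x - 5)(x + 5)^4. The minimal polynomial is ∏(x - λ)^{k_λ} where k_λ is the size of the largest Jordan block at λ.

For λ = -5: rank(A + 5I) = 2, and the largest Jordan block has size 2 (the smallest k with rank((A + 5I)^k) = rank((A + 5I)^(k+1))).
For λ = 5: rank(A - 5I) = 4, and the largest Jordan block has size 1 (the smallest k with rank((A - 5I)^k) = rank((A - 5I)^(k+1))).

So m_A(x) = (x - 5)(x + 5)^2.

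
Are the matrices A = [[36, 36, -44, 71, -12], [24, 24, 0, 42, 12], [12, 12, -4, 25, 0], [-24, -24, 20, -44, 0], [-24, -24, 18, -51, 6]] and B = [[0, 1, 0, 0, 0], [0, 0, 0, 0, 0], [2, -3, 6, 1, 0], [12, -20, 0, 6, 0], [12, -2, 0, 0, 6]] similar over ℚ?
Both have characteristic polynomial x^2(x - 6)^3, but the minimal polynomial of A is x(x - 6)^2 while the minimal polynomial of B is x^2(x - 6)^2. The minimal polynomial is a similarity invariant, so A and B are not similar.

No.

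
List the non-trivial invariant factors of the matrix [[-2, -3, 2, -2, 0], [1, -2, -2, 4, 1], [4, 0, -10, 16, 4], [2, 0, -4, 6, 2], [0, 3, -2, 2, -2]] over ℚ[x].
x + 2, x + 2, (x + 2)^3

The Jordan structure of A has elementary divisors (x + 2)^3, (x + 2), (x + 2). Arranging the block sizes at each eigenvalue in decreasing order and taking row products gives the invariant factors.

Invariant factors (smallest first, each dividing the next): x + 2, x + 2, (x + 2)^3.

Check: the last factor (x + 2)^3 is the minimal polynomial, and the product (x + 2)^5 is the characteristic polynomial.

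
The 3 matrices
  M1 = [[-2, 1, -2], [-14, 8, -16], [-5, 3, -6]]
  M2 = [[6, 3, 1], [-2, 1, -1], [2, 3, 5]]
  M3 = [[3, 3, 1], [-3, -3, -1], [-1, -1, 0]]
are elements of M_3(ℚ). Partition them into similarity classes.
2 classes: {M1, M3}, {M2}

Characteristic polynomials: χ_{M1} = x^3, χ_{M2} = (x - 4)^3, χ_{M3} = x^3.

{M1, M3}: invariant factors x^3.

{M2}: invariant factors x - 4, (x - 4)^2.

Matrices are similar if and only if their invariant-factor lists agree; the partition into similarity classes is {M1, M3}, {M2}.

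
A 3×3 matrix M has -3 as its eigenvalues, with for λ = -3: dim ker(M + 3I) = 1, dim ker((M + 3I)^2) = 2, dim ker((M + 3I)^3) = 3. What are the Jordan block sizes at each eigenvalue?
λ = -3: successive nullity increments [1, 1, 1] count blocks of size ≥ k; block sizes are [3].

Jordan blocks: (-3, 3)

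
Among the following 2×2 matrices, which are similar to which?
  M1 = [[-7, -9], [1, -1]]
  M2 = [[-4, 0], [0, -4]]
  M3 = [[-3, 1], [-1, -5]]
2 classes: {M1, M3}, {M2}

Characteristic polynomials: χ_{M1} = (x + 4)^2, χ_{M2} = (x + 4)^2, χ_{M3} = (x + 4)^2.

{M1, M3}: invariant factors (x + 4)^2.

{M2}: invariant factors x + 4, x + 4.

Matrices are similar if and only if their invariant-factor lists agree; the partition into similarity classes is {M1, M3}, {M2}.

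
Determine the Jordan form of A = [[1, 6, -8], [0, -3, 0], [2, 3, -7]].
The characteristic polynomial is det(xI - A) = (x + 3)^3, so the eigenvalues are -3 (algebraic multiplicity 3).

For λ = -3: rank(A + 3I) = 1, rank((A + 3I)^2) = 0. The eigenspace has dimension 3 - 1 = 2, so there are 2 Jordan blocks; the rank sequence gives block sizes [2, 1].

Assembling the blocks gives the Jordan form J above.

J = [[-3, 1, 0], [0, -3, 0], [0, 0, -3]]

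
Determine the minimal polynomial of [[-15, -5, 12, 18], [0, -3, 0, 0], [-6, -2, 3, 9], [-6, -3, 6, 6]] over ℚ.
m_A(x) = x(x + 3)^2

The characteristic polynomial factors as x(x + 3)^3. The minimal polynomial is ∏(x - λ)^{k_λ} where k_λ is the size of the largest Jordan block at λ.

For λ = -3: rank(A + 3I) = 2, and the largest Jordan block has size 2 (the smallest k with rank((A + 3I)^k) = rank((A + 3I)^(k+1))).
For λ = 0: rank(A) = 3, and the largest Jordan block has size 1 (the smallest k with rank(A^k) = rank(A^(k+1))).

So m_A(x) = x(x + 3)^2.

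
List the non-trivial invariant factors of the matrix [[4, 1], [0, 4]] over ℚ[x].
The Jordan structure of A has elementary divisors (x - 4)^2. Arranging the block sizes at each eigenvalue in decreasing order and taking row products gives the invariant factors.

Invariant factors (smallest first, each dividing the next): (x - 4)^2.

Check: the last factor (x - 4)^2 is the minimal polynomial, and the product (x - 4)^2 is the characteristic polynomial.

(x - 4)^2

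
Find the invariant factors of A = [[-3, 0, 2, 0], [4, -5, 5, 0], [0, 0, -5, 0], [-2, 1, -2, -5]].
The Jordan structure of A has elementary divisors (x + 5)^3, (x + 3). Arranging the block sizes at each eigenvalue in decreasing order and taking row products gives the invariant factors.

Invariant factors (smallest first, each dividing the next): (x + 3)(x + 5)^3.

Check: the last factor (x + 3)(x + 5)^3 is the minimal polynomial, and the product (x + 3)(x + 5)^3 is the characteristic polynomial.

(x + 3)(x + 5)^3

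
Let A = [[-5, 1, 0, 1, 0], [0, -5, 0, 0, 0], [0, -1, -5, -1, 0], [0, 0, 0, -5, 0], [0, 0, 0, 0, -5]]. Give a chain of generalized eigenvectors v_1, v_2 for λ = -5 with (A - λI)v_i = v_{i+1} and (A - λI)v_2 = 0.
We seek v_1 ∈ ker((A + 5I)^2) \ ker(A + 5I), then set v_{i+1} = (A + 5I) v_i.

One such chain is v_1 = [[0, 2, 0, -1, 0]]^T, v_2 = [[1, 0, -1, 0, 0]]^T. Check: (A + 5I) v_2 = [[0, 0, 0, 0, 0]]^T = 0.

v_1 = [[0, 2, 0, -1, 0]]^T, v_2 = [[1, 0, -1, 0, 0]]^T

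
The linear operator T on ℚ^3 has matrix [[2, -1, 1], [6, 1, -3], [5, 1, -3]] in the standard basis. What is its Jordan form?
The characteristic polynomial is det(xI - A) = (x - 1)^2(x + 2), so the eigenvalues are -2 (algebraic multiplicity 1), 1 (algebraic multiplicity 2).

For λ = -2: algebraic multiplicity 1 gives one 1×1 block.

For λ = 1: rank(A - I) = 2, rank((A - I)^2) = 1. The eigenspace has dimension 3 - 2 = 1, so there is 1 Jordan block; the rank sequence gives block sizes [2].

Assembling the blocks gives the Jordan form J above.

J = [[-2, 0, 0], [0, 1, 1], [0, 0, 1]]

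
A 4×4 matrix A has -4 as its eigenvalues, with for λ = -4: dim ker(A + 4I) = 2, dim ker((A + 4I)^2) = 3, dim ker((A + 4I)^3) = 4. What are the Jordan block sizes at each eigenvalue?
Jordan blocks: (-4, 3), (-4, 1)

λ = -4: successive nullity increments [2, 1, 1] count blocks of size ≥ k; block sizes are [3, 1].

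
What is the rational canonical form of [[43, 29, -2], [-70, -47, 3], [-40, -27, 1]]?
R = [[0, 0, -8], [1, 0, -6], [0, 1, -3]]

The invariant factors of A (the non-unit diagonal entries of the Smith normal form of xI - A over ℚ[x]) are (x + 2)(x^2 + x + 4), each dividing the next. The characteristic polynomial is their product, (x + 2)(x^2 + x + 4).

The rational canonical form is the block-diagonal matrix of companion matrices C(f_i):
R = [[0, 0, -8], [1, 0, -6], [0, 1, -3]].

Note the characteristic polynomial does not split into linear factors over ℚ, so A has no Jordan form over ℚ; the rational canonical form exists over any field.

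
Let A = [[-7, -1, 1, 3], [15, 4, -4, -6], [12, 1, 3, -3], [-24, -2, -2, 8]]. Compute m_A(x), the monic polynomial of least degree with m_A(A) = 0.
The characteristic polynomial factors as (x - 2)^4. The minimal polynomial is ∏(x - λ)^{k_λ} where k_λ is the size of the largest Jordan block at λ.

For λ = 2: rank(A - 2I) = 2, and the largest Jordan block has size 3 (the smallest k with rank((A - 2I)^k) = rank((A - 2I)^(k+1))).

So m_A(x) = (x - 2)^3.

m_A(x) = (x - 2)^3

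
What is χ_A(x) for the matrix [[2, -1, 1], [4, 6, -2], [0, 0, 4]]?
χ_A(x) = (x - 4)^3

xI - A = [[x - 2, 1, -1], [-4, x - 6, 2], [0, 0, x - 4]].

Expanding det(xI - A) along the first row:
det(xI - A) = + (x - 2)·det([[x - 6, 2], [0, x - 4]]) - (1)·det([[-4, 2], [0, x - 4]]) + (-1)·det([[-4, x - 6], [0, 0]]).

Evaluating gives χ_A(x) = x^3 - 12x^2 + 48x - 64 = (x - 4)^3.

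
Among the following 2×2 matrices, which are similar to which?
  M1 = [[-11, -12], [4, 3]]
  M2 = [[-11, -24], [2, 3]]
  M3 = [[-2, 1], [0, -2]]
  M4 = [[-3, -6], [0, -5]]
Characteristic polynomials: χ_{M1} = (x + 3)(x + 5), χ_{M2} = (x + 3)(x + 5), χ_{M3} = (x + 2)^2, χ_{M4} = (x + 3)(x + 5).

{M1, M2, M4}: invariant factors (x + 3)(x + 5).

{M3}: invariant factors (x + 2)^2.

Matrices are similar if and only if their invariant-factor lists agree; the partition into similarity classes is {M1, M2, M4}, {M3}.

2 classes: {M1, M2, M4}, {M3}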